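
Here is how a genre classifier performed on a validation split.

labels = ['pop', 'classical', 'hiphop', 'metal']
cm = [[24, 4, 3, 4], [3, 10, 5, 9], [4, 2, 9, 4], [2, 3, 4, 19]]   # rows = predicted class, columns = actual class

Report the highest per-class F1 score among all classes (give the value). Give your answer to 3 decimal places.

0.706

Per-class F1 score (2·TP/(2·TP+FP+FN)):
  pop: TP=24, FP=4+3+4=11, FN=3+4+2=9 → 48/68 = 0.7059
  classical: TP=10, FP=3+5+9=17, FN=4+2+3=9 → 20/46 = 0.4348
  hiphop: TP=9, FP=4+2+4=10, FN=3+5+4=12 → 18/40 = 0.4500
  metal: TP=19, FP=2+3+4=9, FN=4+9+4=17 → 38/64 = 0.5938
Highest is class 'pop' with F1 score = 0.706.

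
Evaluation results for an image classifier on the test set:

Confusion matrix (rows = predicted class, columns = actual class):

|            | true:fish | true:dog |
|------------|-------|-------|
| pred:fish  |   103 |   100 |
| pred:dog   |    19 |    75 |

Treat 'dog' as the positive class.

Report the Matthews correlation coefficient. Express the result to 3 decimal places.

0.289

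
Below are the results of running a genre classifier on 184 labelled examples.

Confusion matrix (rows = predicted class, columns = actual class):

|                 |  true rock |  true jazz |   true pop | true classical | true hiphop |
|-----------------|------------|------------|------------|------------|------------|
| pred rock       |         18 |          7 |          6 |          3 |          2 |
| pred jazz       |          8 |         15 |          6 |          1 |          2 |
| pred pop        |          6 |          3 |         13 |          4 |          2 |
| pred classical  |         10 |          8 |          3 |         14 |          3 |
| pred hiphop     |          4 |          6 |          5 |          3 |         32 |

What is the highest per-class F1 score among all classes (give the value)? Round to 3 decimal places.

Per-class F1 score (2·TP/(2·TP+FP+FN)):
  rock: TP=18, FP=7+6+3+2=18, FN=8+6+10+4=28 → 36/82 = 0.4390
  jazz: TP=15, FP=8+6+1+2=17, FN=7+3+8+6=24 → 30/71 = 0.4225
  pop: TP=13, FP=6+3+4+2=15, FN=6+6+3+5=20 → 26/61 = 0.4262
  classical: TP=14, FP=10+8+3+3=24, FN=3+1+4+3=11 → 28/63 = 0.4444
  hiphop: TP=32, FP=4+6+5+3=18, FN=2+2+2+3=9 → 64/91 = 0.7033
Highest is class 'hiphop' with F1 score = 0.703.

0.703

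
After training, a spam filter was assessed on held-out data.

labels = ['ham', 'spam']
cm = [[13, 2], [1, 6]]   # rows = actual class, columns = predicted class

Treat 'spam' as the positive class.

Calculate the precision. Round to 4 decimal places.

0.7500

Precision = TP/(TP+FP) = 6/(6+2) = 6/8 = 0.7500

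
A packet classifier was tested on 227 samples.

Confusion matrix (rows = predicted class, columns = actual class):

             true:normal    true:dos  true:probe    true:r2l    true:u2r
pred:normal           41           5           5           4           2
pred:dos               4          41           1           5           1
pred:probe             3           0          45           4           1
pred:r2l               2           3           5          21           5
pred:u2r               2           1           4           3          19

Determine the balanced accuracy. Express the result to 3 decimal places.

0.721

Balanced accuracy = mean of per-class recall.
  normal: recall = 41/52 = 0.7885
  dos: recall = 41/50 = 0.8200
  probe: recall = 45/60 = 0.7500
  r2l: recall = 21/37 = 0.5676
  u2r: recall = 19/28 = 0.6786
Mean = (0.7885 + 0.8200 + 0.7500 + 0.5676 + 0.6786) / 5 = 0.721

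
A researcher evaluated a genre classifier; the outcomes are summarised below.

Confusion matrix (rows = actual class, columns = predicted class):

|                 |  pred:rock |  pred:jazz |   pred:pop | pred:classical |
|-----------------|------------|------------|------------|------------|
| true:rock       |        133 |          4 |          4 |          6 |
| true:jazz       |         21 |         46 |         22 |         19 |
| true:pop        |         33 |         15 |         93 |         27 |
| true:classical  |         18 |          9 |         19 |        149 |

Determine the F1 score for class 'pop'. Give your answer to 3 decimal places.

Treat 'pop' as positive and all other classes as negative.
F1 score = 2·TP/(2·TP+FP+FN).
pop: TP=93, FP=4+22+19=45, FN=33+15+27=75 → 186/306 = 0.6078

0.608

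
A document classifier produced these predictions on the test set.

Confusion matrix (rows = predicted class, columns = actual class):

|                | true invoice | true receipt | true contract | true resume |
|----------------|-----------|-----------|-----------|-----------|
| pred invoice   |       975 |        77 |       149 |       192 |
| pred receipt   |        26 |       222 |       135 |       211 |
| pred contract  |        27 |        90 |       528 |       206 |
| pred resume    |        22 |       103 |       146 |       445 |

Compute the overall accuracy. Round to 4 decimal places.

Accuracy = trace / total = (975+222+528+445=2170) / 3554 = 2170/3554 = 0.6106

0.6106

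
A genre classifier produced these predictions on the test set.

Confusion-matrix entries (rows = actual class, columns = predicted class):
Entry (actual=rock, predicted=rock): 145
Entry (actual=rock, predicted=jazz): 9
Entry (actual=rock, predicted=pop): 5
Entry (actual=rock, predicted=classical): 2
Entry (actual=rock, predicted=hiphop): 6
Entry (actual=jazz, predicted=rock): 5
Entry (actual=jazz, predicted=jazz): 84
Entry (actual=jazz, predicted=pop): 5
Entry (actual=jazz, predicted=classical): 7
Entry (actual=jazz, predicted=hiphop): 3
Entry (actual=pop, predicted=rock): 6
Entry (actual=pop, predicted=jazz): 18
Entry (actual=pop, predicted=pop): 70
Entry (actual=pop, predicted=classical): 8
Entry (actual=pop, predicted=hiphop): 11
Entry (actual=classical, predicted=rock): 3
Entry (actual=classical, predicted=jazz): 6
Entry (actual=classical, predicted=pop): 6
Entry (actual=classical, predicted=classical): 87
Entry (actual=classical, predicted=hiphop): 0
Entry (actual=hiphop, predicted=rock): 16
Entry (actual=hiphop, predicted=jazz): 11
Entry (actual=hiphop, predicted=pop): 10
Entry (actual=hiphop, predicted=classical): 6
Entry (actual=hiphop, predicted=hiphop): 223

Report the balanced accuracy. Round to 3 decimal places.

Balanced accuracy = mean of per-class recall.
  rock: recall = 145/167 = 0.8683
  jazz: recall = 84/104 = 0.8077
  pop: recall = 70/113 = 0.6195
  classical: recall = 87/102 = 0.8529
  hiphop: recall = 223/266 = 0.8383
Mean = (0.8683 + 0.8077 + 0.6195 + 0.8529 + 0.8383) / 5 = 0.797

0.797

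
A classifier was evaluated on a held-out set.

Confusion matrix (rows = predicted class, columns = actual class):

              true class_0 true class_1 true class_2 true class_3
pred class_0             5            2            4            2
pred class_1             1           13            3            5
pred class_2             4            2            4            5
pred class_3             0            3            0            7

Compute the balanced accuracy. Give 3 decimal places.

0.471

Balanced accuracy = mean of per-class recall.
  class_0: recall = 5/10 = 0.5000
  class_1: recall = 13/20 = 0.6500
  class_2: recall = 4/11 = 0.3636
  class_3: recall = 7/19 = 0.3684
Mean = (0.5000 + 0.6500 + 0.3636 + 0.3684) / 4 = 0.471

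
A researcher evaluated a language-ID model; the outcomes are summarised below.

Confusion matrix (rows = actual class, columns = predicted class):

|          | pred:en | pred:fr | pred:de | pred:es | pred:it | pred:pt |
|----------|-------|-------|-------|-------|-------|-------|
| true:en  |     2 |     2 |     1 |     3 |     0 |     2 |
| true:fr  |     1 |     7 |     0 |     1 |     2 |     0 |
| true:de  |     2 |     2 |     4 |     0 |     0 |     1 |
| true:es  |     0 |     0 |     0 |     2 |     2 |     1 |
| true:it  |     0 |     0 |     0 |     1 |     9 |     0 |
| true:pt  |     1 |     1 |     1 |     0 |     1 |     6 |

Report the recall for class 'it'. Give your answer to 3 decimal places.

0.900

recall = TP/(TP+FN).
it: TP=9, FN=0+0+0+1+0=1 → 9/10 = 0.9000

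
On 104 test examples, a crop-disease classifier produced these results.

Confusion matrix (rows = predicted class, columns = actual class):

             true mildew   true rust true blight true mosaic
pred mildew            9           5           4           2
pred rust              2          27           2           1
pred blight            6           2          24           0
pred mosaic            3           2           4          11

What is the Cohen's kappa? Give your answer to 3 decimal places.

Observed agreement pₒ = trace/N = 71/104 = 0.6827
Expected agreement pₑ = Σ (rowᵢ·colᵢ)/N² = (20·20 + 36·32 + 34·32 + 14·20)/104² = 0.2700
κ = (pₒ − pₑ)/(1 − pₑ) = (0.6827 − 0.2700)/(1 − 0.2700) = 0.565

0.565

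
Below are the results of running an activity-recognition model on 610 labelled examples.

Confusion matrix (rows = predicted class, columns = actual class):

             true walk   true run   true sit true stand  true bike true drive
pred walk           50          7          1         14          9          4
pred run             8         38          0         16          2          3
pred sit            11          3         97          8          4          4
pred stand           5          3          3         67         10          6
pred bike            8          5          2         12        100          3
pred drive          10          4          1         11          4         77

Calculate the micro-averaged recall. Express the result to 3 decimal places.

0.703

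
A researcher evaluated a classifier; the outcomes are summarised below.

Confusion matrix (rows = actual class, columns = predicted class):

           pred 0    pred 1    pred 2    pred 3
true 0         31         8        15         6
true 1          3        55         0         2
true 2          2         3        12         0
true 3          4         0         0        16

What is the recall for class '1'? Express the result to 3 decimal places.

0.917

Take TP from the diagonal, FP from the rest of the '1' prediction marginal, FN from the rest of the '1' actual marginal.
recall = TP/(TP+FN).
1: TP=55, FN=3+0+2=5 → 55/60 = 0.9167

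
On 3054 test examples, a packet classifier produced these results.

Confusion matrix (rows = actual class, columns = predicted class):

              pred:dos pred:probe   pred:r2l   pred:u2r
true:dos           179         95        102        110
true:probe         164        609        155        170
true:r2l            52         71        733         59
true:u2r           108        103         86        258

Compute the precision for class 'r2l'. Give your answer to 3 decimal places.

Treat 'r2l' as positive and all other classes as negative.
precision = TP/(TP+FP).
r2l: TP=733, FP=102+155+86=343 → 733/1076 = 0.6812

0.681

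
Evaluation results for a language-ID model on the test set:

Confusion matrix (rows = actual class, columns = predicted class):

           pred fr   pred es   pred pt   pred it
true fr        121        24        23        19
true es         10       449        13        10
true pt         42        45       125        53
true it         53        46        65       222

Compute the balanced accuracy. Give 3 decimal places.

0.656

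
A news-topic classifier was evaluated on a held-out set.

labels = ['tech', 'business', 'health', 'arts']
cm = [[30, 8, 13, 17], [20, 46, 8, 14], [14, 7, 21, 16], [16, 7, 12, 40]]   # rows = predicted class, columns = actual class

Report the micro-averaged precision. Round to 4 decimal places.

0.4740

Micro-averaging pools counts across classes: ΣTP=137, ΣFP=152, ΣFN=152.
Micro-precision = TP/(TP+FP) on pooled counts = 0.4740 (equals overall accuracy in single-label multiclass).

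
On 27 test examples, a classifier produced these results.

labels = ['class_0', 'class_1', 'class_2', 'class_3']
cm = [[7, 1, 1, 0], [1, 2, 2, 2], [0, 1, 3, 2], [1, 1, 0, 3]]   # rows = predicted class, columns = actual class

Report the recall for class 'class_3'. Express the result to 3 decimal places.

recall = TP/(TP+FN).
class_3: TP=3, FN=0+2+2=4 → 3/7 = 0.4286

0.429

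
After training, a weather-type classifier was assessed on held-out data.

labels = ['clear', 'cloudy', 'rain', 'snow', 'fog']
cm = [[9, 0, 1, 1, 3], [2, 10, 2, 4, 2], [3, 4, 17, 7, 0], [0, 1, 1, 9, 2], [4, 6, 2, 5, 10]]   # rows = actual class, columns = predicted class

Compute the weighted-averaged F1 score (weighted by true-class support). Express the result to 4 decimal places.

0.5278

Per-class F1 score (2·TP/(2·TP+FP+FN)):
  clear: TP=9, FP=2+3+0+4=9, FN=0+1+1+3=5 → 18/32 = 0.56250
  cloudy: TP=10, FP=0+4+1+6=11, FN=2+2+4+2=10 → 20/41 = 0.48780
  rain: TP=17, FP=1+2+1+2=6, FN=3+4+7+0=14 → 34/54 = 0.62963
  snow: TP=9, FP=1+4+7+5=17, FN=0+1+1+2=4 → 18/39 = 0.46154
  fog: TP=10, FP=3+2+0+2=7, FN=4+6+2+5=17 → 20/44 = 0.45455
Weighted-F1 score = Σ (supportᵢ/N)·F1 scoreᵢ with N=105: (14/105)·0.56250 + (20/105)·0.48780 + (31/105)·0.62963 + (13/105)·0.46154 + (27/105)·0.45455 = 0.5278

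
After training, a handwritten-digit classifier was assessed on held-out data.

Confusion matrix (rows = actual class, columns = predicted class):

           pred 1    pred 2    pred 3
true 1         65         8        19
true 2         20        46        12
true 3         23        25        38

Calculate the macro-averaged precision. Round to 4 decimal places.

Per-class precision (TP/(TP+FP)):
  1: TP=65, FP=20+23=43 → 65/108 = 0.60185
  2: TP=46, FP=8+25=33 → 46/79 = 0.58228
  3: TP=38, FP=19+12=31 → 38/69 = 0.55072
Macro-precision = mean = (0.60185 + 0.58228 + 0.55072) / 3 = 0.5783

0.5783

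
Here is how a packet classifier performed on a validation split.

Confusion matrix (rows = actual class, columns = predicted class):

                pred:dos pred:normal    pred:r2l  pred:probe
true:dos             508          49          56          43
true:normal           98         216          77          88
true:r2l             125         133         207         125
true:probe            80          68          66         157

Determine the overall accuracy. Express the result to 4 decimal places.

0.5191

Accuracy = trace / total = (508+216+207+157=1088) / 2096 = 1088/2096 = 0.5191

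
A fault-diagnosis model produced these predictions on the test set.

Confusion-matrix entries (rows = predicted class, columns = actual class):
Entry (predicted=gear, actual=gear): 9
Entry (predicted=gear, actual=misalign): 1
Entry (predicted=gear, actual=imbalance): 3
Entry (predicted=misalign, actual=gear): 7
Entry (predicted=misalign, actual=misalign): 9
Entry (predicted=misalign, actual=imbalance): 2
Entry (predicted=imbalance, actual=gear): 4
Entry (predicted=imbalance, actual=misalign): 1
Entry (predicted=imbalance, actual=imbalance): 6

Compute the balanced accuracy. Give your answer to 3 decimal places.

0.605

Balanced accuracy = mean of per-class recall.
  gear: recall = 9/20 = 0.4500
  misalign: recall = 9/11 = 0.8182
  imbalance: recall = 6/11 = 0.5455
Mean = (0.4500 + 0.8182 + 0.5455) / 3 = 0.605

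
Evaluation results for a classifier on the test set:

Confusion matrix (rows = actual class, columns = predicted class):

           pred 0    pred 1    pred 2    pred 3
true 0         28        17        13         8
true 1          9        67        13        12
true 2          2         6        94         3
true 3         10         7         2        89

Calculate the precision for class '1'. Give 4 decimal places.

0.6907

Take TP from the diagonal, FP from the rest of the '1' prediction marginal, FN from the rest of the '1' actual marginal.
precision = TP/(TP+FP).
1: TP=67, FP=17+6+7=30 → 67/97 = 0.69072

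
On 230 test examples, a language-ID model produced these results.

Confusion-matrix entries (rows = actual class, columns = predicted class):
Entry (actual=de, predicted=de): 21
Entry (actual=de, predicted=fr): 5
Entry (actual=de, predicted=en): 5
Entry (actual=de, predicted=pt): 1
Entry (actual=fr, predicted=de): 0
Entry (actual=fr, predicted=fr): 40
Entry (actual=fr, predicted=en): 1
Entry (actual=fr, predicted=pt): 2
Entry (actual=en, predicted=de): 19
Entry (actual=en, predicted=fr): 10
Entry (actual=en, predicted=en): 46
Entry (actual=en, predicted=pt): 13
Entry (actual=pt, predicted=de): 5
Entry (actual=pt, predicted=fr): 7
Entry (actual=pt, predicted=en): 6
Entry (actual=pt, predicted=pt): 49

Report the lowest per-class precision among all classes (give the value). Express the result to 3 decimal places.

0.467

Per-class precision (TP/(TP+FP)):
  de: TP=21, FP=0+19+5=24 → 21/45 = 0.4667
  fr: TP=40, FP=5+10+7=22 → 40/62 = 0.6452
  en: TP=46, FP=5+1+6=12 → 46/58 = 0.7931
  pt: TP=49, FP=1+2+13=16 → 49/65 = 0.7538
Lowest is class 'de' with precision = 0.467.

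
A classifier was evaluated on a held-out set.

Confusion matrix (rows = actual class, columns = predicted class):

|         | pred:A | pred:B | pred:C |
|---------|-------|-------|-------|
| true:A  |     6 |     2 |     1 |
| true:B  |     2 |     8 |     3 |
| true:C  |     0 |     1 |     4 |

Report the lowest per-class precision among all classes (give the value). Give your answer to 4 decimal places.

Per-class precision (TP/(TP+FP)):
  A: TP=6, FP=2+0=2 → 6/8 = 0.75000
  B: TP=8, FP=2+1=3 → 8/11 = 0.72727
  C: TP=4, FP=1+3=4 → 4/8 = 0.50000
Lowest is class 'C' with precision = 0.5000.

0.5000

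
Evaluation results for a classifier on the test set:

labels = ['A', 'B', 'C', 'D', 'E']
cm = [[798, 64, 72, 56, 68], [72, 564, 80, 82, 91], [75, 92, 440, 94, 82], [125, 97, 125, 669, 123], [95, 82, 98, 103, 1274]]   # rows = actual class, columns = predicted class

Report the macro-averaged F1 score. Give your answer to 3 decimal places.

0.660

Per-class F1 score (2·TP/(2·TP+FP+FN)):
  A: TP=798, FP=72+75+125+95=367, FN=64+72+56+68=260 → 1596/2223 = 0.7179
  B: TP=564, FP=64+92+97+82=335, FN=72+80+82+91=325 → 1128/1788 = 0.6309
  C: TP=440, FP=72+80+125+98=375, FN=75+92+94+82=343 → 880/1598 = 0.5507
  D: TP=669, FP=56+82+94+103=335, FN=125+97+125+123=470 → 1338/2143 = 0.6244
  E: TP=1274, FP=68+91+82+123=364, FN=95+82+98+103=378 → 2548/3290 = 0.7745
Macro-F1 score = mean = (0.7179 + 0.6309 + 0.5507 + 0.6244 + 0.7745) / 5 = 0.660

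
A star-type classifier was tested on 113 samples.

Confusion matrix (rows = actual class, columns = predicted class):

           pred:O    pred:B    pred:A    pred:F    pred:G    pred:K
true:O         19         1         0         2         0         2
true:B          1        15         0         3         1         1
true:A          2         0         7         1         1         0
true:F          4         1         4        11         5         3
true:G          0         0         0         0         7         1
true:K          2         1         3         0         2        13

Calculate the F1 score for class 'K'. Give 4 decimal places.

Treat 'K' as positive and all other classes as negative.
F1 score = 2·TP/(2·TP+FP+FN).
K: TP=13, FP=2+1+0+3+1=7, FN=2+1+3+0+2=8 → 26/41 = 0.63415

0.6341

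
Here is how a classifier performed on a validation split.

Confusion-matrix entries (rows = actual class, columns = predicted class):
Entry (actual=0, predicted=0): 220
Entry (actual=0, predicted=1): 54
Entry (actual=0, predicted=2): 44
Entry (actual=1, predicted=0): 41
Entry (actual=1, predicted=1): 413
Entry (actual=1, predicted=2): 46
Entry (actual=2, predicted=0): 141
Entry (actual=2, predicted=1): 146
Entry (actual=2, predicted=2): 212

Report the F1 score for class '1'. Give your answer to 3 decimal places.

0.742

Treat '1' as positive and all other classes as negative.
F1 score = 2·TP/(2·TP+FP+FN).
1: TP=413, FP=54+146=200, FN=41+46=87 → 826/1113 = 0.7421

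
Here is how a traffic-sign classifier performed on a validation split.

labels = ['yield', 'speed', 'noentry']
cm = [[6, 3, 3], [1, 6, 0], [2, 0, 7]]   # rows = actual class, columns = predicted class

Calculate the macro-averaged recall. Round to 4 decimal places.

Per-class recall (TP/(TP+FN)):
  yield: TP=6, FN=3+3=6 → 6/12 = 0.50000
  speed: TP=6, FN=1+0=1 → 6/7 = 0.85714
  noentry: TP=7, FN=2+0=2 → 7/9 = 0.77778
Macro-recall = mean = (0.50000 + 0.85714 + 0.77778) / 3 = 0.7116

0.7116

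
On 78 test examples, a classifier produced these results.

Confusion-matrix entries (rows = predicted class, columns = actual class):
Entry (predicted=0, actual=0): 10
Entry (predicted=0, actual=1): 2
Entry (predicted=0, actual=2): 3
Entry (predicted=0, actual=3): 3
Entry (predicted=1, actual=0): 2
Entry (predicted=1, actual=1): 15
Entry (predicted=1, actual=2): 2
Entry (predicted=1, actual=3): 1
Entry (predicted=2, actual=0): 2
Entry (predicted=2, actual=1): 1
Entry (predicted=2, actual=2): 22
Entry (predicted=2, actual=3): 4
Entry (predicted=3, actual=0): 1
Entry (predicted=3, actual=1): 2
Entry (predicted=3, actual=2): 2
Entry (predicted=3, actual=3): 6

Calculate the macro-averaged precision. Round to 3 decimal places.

0.652

Per-class precision (TP/(TP+FP)):
  0: TP=10, FP=2+3+3=8 → 10/18 = 0.5556
  1: TP=15, FP=2+2+1=5 → 15/20 = 0.7500
  2: TP=22, FP=2+1+4=7 → 22/29 = 0.7586
  3: TP=6, FP=1+2+2=5 → 6/11 = 0.5455
Macro-precision = mean = (0.5556 + 0.7500 + 0.7586 + 0.5455) / 4 = 0.652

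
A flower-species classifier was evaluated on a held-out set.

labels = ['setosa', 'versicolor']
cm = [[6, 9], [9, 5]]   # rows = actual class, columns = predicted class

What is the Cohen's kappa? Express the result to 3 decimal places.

-0.243

Observed agreement pₒ = trace/N = 11/29 = 0.3793
Expected agreement pₑ = Σ (rowᵢ·colᵢ)/N² = (15·15 + 14·14)/29² = 0.5006
κ = (pₒ − pₑ)/(1 − pₑ) = (0.3793 − 0.5006)/(1 − 0.5006) = -0.243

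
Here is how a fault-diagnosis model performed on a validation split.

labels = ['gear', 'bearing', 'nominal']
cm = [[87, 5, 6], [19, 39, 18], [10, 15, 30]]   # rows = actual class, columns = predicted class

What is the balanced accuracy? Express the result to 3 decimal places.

0.649

Balanced accuracy = mean of per-class recall.
  gear: recall = 87/98 = 0.8878
  bearing: recall = 39/76 = 0.5132
  nominal: recall = 30/55 = 0.5455
Mean = (0.8878 + 0.5132 + 0.5455) / 3 = 0.649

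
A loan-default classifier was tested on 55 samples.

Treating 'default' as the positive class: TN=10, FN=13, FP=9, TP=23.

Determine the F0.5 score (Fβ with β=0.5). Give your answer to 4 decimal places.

Fβ = (1+β²)·TP / ((1+β²)·TP + β²·FN + FP), with β²=1/4
= 1.25·23 / (1.25·23 + 0.25·13 + 9) = 0.7012

0.7012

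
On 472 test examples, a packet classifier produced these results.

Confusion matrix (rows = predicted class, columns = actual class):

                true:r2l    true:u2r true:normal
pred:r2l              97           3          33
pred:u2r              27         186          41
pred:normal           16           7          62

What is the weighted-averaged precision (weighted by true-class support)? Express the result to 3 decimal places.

0.731

Per-class precision (TP/(TP+FP)):
  r2l: TP=97, FP=3+33=36 → 97/133 = 0.7293
  u2r: TP=186, FP=27+41=68 → 186/254 = 0.7323
  normal: TP=62, FP=16+7=23 → 62/85 = 0.7294
Weighted-precision = Σ (supportᵢ/N)·precisionᵢ with N=472: (140/472)·0.7293 + (196/472)·0.7323 + (136/472)·0.7294 = 0.731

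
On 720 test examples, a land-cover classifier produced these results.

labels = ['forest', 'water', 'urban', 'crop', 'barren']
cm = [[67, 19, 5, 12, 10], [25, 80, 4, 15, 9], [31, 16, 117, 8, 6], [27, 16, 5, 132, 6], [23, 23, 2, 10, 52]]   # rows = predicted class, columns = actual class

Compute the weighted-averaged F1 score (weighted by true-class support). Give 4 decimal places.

0.6117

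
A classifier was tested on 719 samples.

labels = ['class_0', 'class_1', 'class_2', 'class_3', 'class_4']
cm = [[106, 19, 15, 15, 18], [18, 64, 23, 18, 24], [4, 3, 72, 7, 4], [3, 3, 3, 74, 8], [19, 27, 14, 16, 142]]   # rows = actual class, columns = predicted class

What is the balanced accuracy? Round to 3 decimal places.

0.663

Balanced accuracy = mean of per-class recall.
  class_0: recall = 106/173 = 0.6127
  class_1: recall = 64/147 = 0.4354
  class_2: recall = 72/90 = 0.8000
  class_3: recall = 74/91 = 0.8132
  class_4: recall = 142/218 = 0.6514
Mean = (0.6127 + 0.4354 + 0.8000 + 0.8132 + 0.6514) / 5 = 0.663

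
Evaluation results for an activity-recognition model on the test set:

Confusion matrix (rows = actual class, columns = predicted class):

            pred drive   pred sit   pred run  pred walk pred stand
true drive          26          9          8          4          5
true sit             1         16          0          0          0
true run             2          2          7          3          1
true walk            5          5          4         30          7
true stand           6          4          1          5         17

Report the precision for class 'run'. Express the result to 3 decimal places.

0.350

Treat 'run' as positive and all other classes as negative.
precision = TP/(TP+FP).
run: TP=7, FP=8+0+4+1=13 → 7/20 = 0.3500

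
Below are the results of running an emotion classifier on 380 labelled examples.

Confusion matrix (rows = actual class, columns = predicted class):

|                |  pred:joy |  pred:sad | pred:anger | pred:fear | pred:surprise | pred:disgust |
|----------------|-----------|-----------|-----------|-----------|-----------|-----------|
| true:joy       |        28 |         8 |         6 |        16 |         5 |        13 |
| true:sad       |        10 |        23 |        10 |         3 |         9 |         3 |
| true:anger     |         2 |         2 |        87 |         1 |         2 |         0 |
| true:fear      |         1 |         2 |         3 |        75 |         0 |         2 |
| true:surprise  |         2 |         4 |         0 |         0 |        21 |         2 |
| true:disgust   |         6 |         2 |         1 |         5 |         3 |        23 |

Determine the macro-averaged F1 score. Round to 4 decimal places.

0.6268

Per-class F1 score (2·TP/(2·TP+FP+FN)):
  joy: TP=28, FP=10+2+1+2+6=21, FN=8+6+16+5+13=48 → 56/125 = 0.44800
  sad: TP=23, FP=8+2+2+4+2=18, FN=10+10+3+9+3=35 → 46/99 = 0.46465
  anger: TP=87, FP=6+10+3+0+1=20, FN=2+2+1+2+0=7 → 174/201 = 0.86567
  fear: TP=75, FP=16+3+1+0+5=25, FN=1+2+3+0+2=8 → 150/183 = 0.81967
  surprise: TP=21, FP=5+9+2+0+3=19, FN=2+4+0+0+2=8 → 42/69 = 0.60870
  disgust: TP=23, FP=13+3+0+2+2=20, FN=6+2+1+5+3=17 → 46/83 = 0.55422
Macro-F1 score = mean = (0.44800 + 0.46465 + 0.86567 + 0.81967 + 0.60870 + 0.55422) / 6 = 0.6268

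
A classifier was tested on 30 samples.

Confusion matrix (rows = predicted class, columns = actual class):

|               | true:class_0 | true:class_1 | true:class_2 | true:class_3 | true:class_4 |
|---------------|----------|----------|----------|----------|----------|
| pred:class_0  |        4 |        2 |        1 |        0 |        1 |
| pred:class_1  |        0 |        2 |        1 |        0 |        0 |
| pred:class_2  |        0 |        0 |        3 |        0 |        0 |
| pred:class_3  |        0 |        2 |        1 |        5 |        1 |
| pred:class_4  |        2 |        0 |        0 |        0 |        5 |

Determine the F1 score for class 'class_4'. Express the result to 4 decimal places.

0.7143

Treat 'class_4' as positive and all other classes as negative.
F1 score = 2·TP/(2·TP+FP+FN).
class_4: TP=5, FP=2+0+0+0=2, FN=1+0+0+1=2 → 10/14 = 0.71429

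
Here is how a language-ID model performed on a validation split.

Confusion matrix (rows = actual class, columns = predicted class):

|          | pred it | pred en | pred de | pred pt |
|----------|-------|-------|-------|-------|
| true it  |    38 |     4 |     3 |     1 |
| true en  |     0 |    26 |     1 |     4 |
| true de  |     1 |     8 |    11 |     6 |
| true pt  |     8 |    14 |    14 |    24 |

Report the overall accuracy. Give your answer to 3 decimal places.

Accuracy = trace / total = (38+26+11+24=99) / 163 = 99/163 = 0.607

0.607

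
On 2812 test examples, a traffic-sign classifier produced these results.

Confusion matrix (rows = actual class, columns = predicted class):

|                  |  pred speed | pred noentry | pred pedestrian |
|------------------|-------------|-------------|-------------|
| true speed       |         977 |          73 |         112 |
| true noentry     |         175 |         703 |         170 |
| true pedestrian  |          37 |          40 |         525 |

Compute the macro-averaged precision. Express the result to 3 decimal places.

Per-class precision (TP/(TP+FP)):
  speed: TP=977, FP=175+37=212 → 977/1189 = 0.8217
  noentry: TP=703, FP=73+40=113 → 703/816 = 0.8615
  pedestrian: TP=525, FP=112+170=282 → 525/807 = 0.6506
Macro-precision = mean = (0.8217 + 0.8615 + 0.6506) / 3 = 0.778

0.778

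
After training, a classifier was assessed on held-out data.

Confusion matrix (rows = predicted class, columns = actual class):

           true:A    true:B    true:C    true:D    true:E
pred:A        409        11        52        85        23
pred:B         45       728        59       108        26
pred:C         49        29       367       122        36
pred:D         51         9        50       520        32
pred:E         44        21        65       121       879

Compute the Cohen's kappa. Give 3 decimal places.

Observed agreement pₒ = trace/N = 2903/3941 = 0.7366
Expected agreement pₑ = Σ (rowᵢ·colᵢ)/N² = (598·580 + 798·966 + 593·603 + 956·662 + 996·1130)/3941² = 0.2082
κ = (pₒ − pₑ)/(1 − pₑ) = (0.7366 − 0.2082)/(1 − 0.2082) = 0.667

0.667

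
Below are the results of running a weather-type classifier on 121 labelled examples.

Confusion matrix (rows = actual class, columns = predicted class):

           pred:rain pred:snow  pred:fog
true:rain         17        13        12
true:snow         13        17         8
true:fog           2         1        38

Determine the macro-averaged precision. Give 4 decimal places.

0.5783

Per-class precision (TP/(TP+FP)):
  rain: TP=17, FP=13+2=15 → 17/32 = 0.53125
  snow: TP=17, FP=13+1=14 → 17/31 = 0.54839
  fog: TP=38, FP=12+8=20 → 38/58 = 0.65517
Macro-precision = mean = (0.53125 + 0.54839 + 0.65517) / 3 = 0.5783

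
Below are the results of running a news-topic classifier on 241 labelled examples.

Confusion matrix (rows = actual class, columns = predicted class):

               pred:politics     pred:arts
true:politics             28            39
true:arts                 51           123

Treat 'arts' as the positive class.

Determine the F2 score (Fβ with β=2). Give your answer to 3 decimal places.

Fβ = (1+β²)·TP / ((1+β²)·TP + β²·FN + FP), with β²=4
= 5·123 / (5·123 + 4·51 + 39) = 0.717

0.717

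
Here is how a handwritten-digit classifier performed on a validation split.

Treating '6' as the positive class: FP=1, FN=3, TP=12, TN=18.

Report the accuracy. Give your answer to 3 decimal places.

Accuracy = (TP+TN)/N = (12+18)/34 = 0.882

0.882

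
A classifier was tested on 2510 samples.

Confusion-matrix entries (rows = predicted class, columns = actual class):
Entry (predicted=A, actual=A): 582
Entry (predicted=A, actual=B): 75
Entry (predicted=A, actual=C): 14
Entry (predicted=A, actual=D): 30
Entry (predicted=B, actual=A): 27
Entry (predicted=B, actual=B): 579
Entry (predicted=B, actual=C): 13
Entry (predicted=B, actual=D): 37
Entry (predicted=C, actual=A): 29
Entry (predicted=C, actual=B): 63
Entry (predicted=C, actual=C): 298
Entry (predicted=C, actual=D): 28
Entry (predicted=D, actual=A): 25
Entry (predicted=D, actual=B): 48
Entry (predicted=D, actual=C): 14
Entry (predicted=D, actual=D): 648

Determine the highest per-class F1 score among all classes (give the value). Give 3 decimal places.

Per-class F1 score (2·TP/(2·TP+FP+FN)):
  A: TP=582, FP=75+14+30=119, FN=27+29+25=81 → 1164/1364 = 0.8534
  B: TP=579, FP=27+13+37=77, FN=75+63+48=186 → 1158/1421 = 0.8149
  C: TP=298, FP=29+63+28=120, FN=14+13+14=41 → 596/757 = 0.7873
  D: TP=648, FP=25+48+14=87, FN=30+37+28=95 → 1296/1478 = 0.8769
Highest is class 'D' with F1 score = 0.877.

0.877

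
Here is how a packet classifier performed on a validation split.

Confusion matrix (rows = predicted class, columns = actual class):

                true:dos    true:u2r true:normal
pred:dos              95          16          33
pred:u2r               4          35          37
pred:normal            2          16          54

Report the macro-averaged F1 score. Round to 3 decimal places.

Per-class F1 score (2·TP/(2·TP+FP+FN)):
  dos: TP=95, FP=16+33=49, FN=4+2=6 → 190/245 = 0.7755
  u2r: TP=35, FP=4+37=41, FN=16+16=32 → 70/143 = 0.4895
  normal: TP=54, FP=2+16=18, FN=33+37=70 → 108/196 = 0.5510
Macro-F1 score = mean = (0.7755 + 0.4895 + 0.5510) / 3 = 0.605

0.605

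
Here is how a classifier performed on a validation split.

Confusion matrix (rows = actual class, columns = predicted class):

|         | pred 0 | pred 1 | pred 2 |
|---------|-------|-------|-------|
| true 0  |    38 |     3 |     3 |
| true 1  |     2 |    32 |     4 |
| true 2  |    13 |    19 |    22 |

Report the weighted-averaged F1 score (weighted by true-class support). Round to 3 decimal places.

0.658

Per-class F1 score (2·TP/(2·TP+FP+FN)):
  0: TP=38, FP=2+13=15, FN=3+3=6 → 76/97 = 0.7835
  1: TP=32, FP=3+19=22, FN=2+4=6 → 64/92 = 0.6957
  2: TP=22, FP=3+4=7, FN=13+19=32 → 44/83 = 0.5301
Weighted-F1 score = Σ (supportᵢ/N)·F1 scoreᵢ with N=136: (44/136)·0.7835 + (38/136)·0.6957 + (54/136)·0.5301 = 0.658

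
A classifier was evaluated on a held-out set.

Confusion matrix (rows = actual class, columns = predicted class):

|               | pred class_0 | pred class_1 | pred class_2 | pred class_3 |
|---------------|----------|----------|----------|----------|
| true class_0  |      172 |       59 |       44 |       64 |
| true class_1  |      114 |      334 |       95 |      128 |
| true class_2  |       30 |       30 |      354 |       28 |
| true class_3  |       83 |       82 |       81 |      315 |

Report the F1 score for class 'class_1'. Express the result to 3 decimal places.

0.568

Take TP from the diagonal, FP from the rest of the 'class_1' prediction marginal, FN from the rest of the 'class_1' actual marginal.
F1 score = 2·TP/(2·TP+FP+FN).
class_1: TP=334, FP=59+30+82=171, FN=114+95+128=337 → 668/1176 = 0.5680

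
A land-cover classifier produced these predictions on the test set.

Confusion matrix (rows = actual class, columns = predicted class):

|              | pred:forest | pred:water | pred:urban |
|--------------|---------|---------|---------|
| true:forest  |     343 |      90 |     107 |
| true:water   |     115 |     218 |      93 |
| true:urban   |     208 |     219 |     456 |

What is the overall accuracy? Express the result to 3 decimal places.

0.550

Accuracy = trace / total = (343+218+456=1017) / 1849 = 1017/1849 = 0.550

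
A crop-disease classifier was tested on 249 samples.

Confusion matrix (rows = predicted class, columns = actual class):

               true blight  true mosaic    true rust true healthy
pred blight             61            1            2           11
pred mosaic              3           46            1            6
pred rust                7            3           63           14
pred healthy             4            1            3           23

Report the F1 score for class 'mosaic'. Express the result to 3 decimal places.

0.860

Treat 'mosaic' as positive and all other classes as negative.
F1 score = 2·TP/(2·TP+FP+FN).
mosaic: TP=46, FP=3+1+6=10, FN=1+3+1=5 → 92/107 = 0.8598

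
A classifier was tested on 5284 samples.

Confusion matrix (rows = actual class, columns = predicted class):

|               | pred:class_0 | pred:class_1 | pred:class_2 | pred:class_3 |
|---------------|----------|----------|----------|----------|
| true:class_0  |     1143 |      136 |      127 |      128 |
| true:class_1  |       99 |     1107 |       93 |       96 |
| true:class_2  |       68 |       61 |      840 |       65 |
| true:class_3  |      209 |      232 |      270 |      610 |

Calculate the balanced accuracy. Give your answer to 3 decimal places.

Balanced accuracy = mean of per-class recall.
  class_0: recall = 1143/1534 = 0.7451
  class_1: recall = 1107/1395 = 0.7935
  class_2: recall = 840/1034 = 0.8124
  class_3: recall = 610/1321 = 0.4618
Mean = (0.7451 + 0.7935 + 0.8124 + 0.4618) / 4 = 0.703

0.703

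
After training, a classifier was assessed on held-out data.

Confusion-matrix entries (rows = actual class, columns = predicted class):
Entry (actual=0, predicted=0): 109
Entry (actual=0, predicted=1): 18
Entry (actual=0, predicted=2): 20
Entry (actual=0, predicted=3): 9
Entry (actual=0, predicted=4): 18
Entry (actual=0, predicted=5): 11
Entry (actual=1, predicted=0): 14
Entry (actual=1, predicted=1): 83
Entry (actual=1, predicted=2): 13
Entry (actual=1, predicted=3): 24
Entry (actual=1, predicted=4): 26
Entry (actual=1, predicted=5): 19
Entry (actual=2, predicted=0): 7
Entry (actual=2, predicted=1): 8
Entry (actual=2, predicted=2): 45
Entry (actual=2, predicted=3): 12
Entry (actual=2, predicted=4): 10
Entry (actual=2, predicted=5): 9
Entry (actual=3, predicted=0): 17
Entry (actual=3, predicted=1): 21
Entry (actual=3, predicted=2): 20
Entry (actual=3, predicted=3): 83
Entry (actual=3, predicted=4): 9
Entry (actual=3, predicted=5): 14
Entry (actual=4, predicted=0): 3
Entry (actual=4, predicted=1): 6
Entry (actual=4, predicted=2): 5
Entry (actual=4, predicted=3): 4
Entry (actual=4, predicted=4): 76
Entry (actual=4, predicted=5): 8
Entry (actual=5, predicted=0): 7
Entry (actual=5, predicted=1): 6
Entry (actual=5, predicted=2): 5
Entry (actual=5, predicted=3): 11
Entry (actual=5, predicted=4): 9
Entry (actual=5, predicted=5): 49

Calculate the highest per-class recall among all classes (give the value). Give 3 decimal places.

Per-class recall (TP/(TP+FN)):
  0: TP=109, FN=18+20+9+18+11=76 → 109/185 = 0.5892
  1: TP=83, FN=14+13+24+26+19=96 → 83/179 = 0.4637
  2: TP=45, FN=7+8+12+10+9=46 → 45/91 = 0.4945
  3: TP=83, FN=17+21+20+9+14=81 → 83/164 = 0.5061
  4: TP=76, FN=3+6+5+4+8=26 → 76/102 = 0.7451
  5: TP=49, FN=7+6+5+11+9=38 → 49/87 = 0.5632
Highest is class '4' with recall = 0.745.

0.745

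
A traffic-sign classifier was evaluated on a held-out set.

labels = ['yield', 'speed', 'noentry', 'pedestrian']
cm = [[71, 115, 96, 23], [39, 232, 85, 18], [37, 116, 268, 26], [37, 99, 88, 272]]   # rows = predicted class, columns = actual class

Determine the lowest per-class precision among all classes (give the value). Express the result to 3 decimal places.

0.233

Per-class precision (TP/(TP+FP)):
  yield: TP=71, FP=115+96+23=234 → 71/305 = 0.2328
  speed: TP=232, FP=39+85+18=142 → 232/374 = 0.6203
  noentry: TP=268, FP=37+116+26=179 → 268/447 = 0.5996
  pedestrian: TP=272, FP=37+99+88=224 → 272/496 = 0.5484
Lowest is class 'yield' with precision = 0.233.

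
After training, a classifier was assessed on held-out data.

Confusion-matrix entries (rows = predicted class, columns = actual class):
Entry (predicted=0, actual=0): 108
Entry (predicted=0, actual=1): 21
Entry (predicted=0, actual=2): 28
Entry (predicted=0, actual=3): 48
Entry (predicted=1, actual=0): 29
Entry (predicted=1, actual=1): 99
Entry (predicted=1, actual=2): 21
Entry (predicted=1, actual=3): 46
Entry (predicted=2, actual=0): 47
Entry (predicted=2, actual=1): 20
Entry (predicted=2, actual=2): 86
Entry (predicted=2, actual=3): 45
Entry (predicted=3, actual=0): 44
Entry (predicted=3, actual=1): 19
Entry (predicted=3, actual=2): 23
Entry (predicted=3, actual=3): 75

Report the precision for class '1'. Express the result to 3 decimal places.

0.508

precision = TP/(TP+FP).
1: TP=99, FP=29+21+46=96 → 99/195 = 0.5077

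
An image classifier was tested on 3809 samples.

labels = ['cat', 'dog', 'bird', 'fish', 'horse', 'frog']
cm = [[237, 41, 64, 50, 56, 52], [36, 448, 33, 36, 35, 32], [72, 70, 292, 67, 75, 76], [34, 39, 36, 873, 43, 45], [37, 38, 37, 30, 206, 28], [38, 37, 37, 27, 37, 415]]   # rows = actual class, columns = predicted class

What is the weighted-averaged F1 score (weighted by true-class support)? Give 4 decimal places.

0.6457

Per-class F1 score (2·TP/(2·TP+FP+FN)):
  cat: TP=237, FP=36+72+34+37+38=217, FN=41+64+50+56+52=263 → 474/954 = 0.49686
  dog: TP=448, FP=41+70+39+38+37=225, FN=36+33+36+35+32=172 → 896/1293 = 0.69296
  bird: TP=292, FP=64+33+36+37+37=207, FN=72+70+67+75+76=360 → 584/1151 = 0.50738
  fish: TP=873, FP=50+36+67+30+27=210, FN=34+39+36+43+45=197 → 1746/2153 = 0.81096
  horse: TP=206, FP=56+35+75+43+37=246, FN=37+38+37+30+28=170 → 412/828 = 0.49758
  frog: TP=415, FP=52+32+76+45+28=233, FN=38+37+37+27+37=176 → 830/1239 = 0.66990
Weighted-F1 score = Σ (supportᵢ/N)·F1 scoreᵢ with N=3809: (500/3809)·0.49686 + (620/3809)·0.69296 + (652/3809)·0.50738 + (1070/3809)·0.81096 + (376/3809)·0.49758 + (591/3809)·0.66990 = 0.6457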